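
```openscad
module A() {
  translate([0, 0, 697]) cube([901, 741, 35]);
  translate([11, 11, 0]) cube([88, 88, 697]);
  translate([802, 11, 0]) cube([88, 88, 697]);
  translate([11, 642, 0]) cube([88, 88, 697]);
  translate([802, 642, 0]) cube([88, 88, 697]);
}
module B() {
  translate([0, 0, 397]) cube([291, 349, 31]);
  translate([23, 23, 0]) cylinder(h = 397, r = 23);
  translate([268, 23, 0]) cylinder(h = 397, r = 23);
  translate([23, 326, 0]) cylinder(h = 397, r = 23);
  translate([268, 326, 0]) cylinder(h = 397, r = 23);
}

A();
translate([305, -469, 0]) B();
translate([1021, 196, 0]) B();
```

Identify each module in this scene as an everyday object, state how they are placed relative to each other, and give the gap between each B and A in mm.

Each stool's nearest face is 120 mm from the table's bounding box.

A is a table. B is a stool. Two stools sit around the table at the −y, +x sides. The gap between each stool and the table is 120 mm.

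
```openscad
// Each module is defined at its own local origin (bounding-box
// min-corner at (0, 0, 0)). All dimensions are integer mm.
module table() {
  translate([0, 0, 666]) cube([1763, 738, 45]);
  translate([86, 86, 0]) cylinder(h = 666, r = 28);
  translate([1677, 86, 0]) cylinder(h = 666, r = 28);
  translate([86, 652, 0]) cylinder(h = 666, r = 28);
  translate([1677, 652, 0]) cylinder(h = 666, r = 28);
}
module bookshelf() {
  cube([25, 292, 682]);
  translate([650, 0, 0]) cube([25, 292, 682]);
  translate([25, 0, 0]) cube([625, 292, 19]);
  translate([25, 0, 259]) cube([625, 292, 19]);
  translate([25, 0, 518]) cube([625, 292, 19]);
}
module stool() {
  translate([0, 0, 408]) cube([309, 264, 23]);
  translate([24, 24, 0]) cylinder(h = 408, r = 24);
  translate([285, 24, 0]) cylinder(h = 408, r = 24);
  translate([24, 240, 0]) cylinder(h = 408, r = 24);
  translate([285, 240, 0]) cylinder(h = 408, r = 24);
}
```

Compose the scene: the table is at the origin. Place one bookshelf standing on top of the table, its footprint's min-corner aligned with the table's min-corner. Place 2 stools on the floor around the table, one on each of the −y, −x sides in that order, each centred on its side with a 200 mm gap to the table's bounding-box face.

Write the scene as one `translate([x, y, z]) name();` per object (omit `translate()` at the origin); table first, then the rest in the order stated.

table();
translate([0, 0, 711]) bookshelf();
translate([727, -464, 0]) stool();
translate([-509, 237, 0]) stool();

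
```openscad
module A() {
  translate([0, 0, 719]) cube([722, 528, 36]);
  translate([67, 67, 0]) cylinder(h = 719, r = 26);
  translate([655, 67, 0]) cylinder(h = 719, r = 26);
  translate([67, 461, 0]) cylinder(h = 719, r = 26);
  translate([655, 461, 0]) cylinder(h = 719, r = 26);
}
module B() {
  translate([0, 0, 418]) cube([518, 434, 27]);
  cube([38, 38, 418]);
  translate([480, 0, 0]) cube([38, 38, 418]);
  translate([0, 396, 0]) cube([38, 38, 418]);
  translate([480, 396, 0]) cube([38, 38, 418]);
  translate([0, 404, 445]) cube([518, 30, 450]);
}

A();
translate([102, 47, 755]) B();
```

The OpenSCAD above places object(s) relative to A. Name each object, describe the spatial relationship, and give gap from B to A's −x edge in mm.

A is a table. B is a chair. The chair is on top of the table, centred. The gap from the chair to the table's −x edge is 102 mm.

The chair's min-x is at 102; the table's min-x is 0; gap = 102 mm.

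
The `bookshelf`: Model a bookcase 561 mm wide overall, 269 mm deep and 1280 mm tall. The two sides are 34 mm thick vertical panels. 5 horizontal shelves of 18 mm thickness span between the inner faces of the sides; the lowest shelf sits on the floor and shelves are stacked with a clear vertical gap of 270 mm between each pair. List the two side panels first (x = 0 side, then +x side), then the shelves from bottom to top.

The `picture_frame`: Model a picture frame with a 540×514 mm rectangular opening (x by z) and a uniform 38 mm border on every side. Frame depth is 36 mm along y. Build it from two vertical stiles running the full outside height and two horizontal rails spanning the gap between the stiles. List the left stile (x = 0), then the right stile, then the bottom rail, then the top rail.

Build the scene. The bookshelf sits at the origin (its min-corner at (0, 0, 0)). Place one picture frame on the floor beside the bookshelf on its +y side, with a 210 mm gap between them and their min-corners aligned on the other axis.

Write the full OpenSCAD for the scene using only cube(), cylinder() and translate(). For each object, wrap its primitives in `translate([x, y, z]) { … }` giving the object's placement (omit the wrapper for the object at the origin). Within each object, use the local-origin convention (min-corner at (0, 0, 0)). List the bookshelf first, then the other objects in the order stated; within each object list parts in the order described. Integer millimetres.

cube([34, 269, 1280]);
translate([527, 0, 0]) cube([34, 269, 1280]);
translate([34, 0, 0]) cube([493, 269, 18]);
translate([34, 0, 288]) cube([493, 269, 18]);
translate([34, 0, 576]) cube([493, 269, 18]);
translate([34, 0, 864]) cube([493, 269, 18]);
translate([34, 0, 1152]) cube([493, 269, 18]);
translate([0, 479, 0]) {
  cube([38, 36, 590]);
  translate([578, 0, 0]) cube([38, 36, 590]);
  translate([38, 0, 0]) cube([540, 36, 38]);
  translate([38, 0, 552]) cube([540, 36, 38]);
}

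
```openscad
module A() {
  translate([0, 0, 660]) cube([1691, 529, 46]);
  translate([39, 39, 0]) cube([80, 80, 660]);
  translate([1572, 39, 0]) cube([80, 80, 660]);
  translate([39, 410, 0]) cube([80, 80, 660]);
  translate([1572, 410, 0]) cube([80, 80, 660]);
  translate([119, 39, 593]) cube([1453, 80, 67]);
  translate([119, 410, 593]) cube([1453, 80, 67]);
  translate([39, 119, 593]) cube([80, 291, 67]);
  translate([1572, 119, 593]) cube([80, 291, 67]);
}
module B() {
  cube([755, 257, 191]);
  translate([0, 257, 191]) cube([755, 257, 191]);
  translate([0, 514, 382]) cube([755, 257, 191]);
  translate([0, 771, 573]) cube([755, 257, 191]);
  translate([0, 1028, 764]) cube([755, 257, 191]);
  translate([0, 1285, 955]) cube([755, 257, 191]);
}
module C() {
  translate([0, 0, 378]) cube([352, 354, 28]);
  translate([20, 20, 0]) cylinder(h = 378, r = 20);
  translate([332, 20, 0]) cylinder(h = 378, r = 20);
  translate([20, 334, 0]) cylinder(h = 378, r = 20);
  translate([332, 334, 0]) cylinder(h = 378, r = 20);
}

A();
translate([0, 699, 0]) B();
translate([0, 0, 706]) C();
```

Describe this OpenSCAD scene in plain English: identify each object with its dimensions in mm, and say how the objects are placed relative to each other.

A is a table: top 1691 mm (x) × 529 mm (y), 46 mm thick, upper face at z = 706 mm, on four 80×80 mm square legs, each inset 39 mm from the nearest pair of top edges, running from z = 0 to the bottom of the top. Four apron rails, 80 mm thick and 67 mm tall, run between adjacent legs with their top edges flush with the underside of the top and their outer faces flush with the legs' outer faces.

B is a run of 6 identical solid stair steps. Each tread is 755×257 mm and each step block is 191 mm high. Step 1 rests on the floor; step k is offset from step 1 by (k−1)×257 mm in y and (k−1)×191 mm in z.

C is a simple wooden stool: a rectangular seat 352 mm (x) by 354 mm (y), 28 mm thick, top face at z = 406 mm, on four round legs, each 40 mm in diameter. The legs rest on z = 0, each leg's axis is inset half a diameter from the nearest pair of seat edges (so the leg's bounding box is flush with the corner).

The staircase is on the floor beside the table on its +y side. The stool is on top of the table.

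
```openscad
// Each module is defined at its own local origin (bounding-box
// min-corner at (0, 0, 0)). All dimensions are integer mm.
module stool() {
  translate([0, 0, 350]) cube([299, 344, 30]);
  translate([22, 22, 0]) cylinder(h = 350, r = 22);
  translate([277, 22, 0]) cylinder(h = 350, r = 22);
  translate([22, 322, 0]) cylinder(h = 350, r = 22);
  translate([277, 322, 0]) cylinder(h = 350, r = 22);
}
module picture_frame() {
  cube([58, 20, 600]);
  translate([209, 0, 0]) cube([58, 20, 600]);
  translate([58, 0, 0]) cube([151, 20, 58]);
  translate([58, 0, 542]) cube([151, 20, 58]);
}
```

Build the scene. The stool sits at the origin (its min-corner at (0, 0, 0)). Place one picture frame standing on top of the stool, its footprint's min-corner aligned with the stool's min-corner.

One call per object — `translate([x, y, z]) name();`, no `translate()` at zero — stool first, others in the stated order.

stool();
translate([0, 0, 380]) picture_frame();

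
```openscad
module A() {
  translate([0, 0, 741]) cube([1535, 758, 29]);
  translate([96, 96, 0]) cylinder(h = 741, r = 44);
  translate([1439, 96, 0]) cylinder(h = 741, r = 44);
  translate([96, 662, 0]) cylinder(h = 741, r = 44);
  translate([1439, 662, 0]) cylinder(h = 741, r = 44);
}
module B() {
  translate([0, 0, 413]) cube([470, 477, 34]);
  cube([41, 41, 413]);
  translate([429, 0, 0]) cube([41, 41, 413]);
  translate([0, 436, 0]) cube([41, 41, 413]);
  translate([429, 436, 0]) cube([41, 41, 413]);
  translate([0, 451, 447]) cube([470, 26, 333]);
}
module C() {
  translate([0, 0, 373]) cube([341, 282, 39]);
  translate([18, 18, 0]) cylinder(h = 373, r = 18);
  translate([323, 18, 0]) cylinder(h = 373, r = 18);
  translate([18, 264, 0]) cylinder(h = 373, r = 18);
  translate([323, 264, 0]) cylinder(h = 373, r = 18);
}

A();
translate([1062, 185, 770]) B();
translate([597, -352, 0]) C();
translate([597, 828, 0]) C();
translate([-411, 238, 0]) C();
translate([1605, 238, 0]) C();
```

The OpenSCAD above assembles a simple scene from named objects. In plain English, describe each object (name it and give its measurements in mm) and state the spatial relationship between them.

A is a table with a 1535×758 mm rectangular top, 29 mm thick, top surface at z = 770 mm, supported by four round legs of 88 mm diameter, each leg's bounding box inset 52 mm from the nearest pair of top edges, running from the floor.

B is a chair: 470×477 mm seat, 34 mm thick, top at z = 447 mm, on four 41 mm square corner legs flush with the seat edges. A 26 mm thick backrest slab spans the full seat width, extending 333 mm above the seat top, its back face flush with the seat's +y edge.

C is a simple wooden stool: a rectangular seat 341 mm (x) by 282 mm (y), 39 mm thick, top face at z = 412 mm, on four round legs, each 36 mm in diameter. The legs rest on z = 0, each leg's axis is inset half a diameter from the nearest pair of seat edges (so the leg's bounding box is flush with the corner).

The chair is on top of the table. Four stools sit around the table at the −y, +y, −x, +x sides.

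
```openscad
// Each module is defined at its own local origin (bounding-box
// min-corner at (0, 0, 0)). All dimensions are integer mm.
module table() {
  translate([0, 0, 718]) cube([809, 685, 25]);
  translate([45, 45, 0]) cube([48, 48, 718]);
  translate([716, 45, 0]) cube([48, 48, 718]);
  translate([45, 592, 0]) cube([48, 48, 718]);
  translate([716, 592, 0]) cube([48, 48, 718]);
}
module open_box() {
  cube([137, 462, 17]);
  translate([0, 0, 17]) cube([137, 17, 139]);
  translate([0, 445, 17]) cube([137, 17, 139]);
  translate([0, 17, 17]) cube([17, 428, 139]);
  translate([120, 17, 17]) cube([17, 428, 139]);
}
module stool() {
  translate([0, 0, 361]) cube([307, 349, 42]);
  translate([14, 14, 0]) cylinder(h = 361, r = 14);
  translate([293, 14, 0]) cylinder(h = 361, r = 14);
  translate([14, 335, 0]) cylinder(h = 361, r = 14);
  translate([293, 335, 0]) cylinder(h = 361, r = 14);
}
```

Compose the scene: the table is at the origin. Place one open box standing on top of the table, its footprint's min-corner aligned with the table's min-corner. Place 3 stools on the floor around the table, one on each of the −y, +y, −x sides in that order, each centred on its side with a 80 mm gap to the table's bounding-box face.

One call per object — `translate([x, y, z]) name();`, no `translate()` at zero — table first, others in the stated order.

table();
translate([0, 0, 743]) open_box();
translate([251, -429, 0]) stool();
translate([251, 765, 0]) stool();
translate([-387, 168, 0]) stool();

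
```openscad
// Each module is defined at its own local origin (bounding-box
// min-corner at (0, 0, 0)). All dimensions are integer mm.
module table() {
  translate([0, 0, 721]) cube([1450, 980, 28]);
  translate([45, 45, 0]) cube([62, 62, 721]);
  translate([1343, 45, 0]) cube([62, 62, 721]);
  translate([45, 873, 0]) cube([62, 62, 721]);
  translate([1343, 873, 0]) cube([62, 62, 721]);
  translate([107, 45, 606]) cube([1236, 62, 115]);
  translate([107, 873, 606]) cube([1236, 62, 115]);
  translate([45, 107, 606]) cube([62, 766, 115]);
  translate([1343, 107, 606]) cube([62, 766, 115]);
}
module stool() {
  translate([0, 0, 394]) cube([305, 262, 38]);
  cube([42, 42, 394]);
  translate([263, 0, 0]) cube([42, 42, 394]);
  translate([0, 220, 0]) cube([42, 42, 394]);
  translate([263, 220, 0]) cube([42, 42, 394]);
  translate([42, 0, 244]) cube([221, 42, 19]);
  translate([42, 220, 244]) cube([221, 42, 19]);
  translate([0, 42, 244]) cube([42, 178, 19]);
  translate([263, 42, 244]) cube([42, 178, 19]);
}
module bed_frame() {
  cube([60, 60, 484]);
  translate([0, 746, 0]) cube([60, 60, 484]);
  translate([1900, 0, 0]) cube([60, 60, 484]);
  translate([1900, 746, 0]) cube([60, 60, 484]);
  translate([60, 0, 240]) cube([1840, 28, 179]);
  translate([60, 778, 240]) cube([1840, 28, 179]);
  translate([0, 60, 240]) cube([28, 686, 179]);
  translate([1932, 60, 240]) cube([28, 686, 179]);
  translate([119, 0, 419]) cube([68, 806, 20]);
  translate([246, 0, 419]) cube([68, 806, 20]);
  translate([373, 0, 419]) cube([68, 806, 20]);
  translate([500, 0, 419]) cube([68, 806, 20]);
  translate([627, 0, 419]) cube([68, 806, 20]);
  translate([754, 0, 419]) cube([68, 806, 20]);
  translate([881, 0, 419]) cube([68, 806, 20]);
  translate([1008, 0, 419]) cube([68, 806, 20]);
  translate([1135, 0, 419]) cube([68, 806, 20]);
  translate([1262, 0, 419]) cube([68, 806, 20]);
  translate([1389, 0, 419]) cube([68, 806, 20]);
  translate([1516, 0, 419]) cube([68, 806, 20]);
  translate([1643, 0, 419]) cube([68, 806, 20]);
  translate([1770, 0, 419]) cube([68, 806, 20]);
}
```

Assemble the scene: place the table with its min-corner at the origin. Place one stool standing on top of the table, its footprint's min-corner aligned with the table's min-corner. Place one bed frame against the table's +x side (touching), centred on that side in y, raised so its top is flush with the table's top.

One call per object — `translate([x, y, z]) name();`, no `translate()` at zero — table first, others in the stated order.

table();
translate([0, 0, 749]) stool();
translate([1450, 87, 265]) bed_frame();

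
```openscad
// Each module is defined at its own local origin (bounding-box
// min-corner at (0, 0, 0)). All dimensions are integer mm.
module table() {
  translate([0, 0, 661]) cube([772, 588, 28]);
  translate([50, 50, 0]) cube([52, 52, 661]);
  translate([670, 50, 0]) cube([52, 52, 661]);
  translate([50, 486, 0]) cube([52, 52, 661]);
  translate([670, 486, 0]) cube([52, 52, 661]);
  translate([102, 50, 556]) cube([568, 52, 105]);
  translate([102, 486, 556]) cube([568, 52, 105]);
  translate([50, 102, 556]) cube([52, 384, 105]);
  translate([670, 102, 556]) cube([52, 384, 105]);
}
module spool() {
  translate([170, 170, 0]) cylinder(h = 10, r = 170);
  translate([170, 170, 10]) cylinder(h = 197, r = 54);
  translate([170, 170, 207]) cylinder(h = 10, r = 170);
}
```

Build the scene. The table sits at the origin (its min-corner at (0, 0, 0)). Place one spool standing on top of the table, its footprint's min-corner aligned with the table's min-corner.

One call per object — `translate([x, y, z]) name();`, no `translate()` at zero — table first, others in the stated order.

table();
translate([0, 0, 689]) spool();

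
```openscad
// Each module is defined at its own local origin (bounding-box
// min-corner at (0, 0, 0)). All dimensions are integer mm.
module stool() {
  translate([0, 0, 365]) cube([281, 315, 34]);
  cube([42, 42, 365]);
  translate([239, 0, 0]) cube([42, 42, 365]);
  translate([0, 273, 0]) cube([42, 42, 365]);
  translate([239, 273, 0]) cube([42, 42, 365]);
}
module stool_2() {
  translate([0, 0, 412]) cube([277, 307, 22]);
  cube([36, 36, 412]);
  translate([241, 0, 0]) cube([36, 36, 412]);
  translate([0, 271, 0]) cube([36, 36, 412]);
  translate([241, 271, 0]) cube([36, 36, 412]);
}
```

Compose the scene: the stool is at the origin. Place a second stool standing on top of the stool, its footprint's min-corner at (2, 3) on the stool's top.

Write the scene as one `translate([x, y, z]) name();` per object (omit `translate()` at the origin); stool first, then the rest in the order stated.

stool();
translate([2, 3, 399]) stool_2();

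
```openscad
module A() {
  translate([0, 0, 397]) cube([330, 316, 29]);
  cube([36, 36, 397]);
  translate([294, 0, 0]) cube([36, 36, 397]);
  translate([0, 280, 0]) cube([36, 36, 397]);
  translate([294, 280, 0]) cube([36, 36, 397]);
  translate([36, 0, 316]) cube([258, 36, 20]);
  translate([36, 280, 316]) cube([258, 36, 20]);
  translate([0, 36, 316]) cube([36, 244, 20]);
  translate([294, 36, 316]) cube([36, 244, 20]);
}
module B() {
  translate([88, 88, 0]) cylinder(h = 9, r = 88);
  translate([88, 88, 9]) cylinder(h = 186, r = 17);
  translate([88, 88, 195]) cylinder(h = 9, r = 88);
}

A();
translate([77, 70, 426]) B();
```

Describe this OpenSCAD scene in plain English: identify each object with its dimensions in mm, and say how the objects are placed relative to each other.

A is a four-legged stool. The seat is a 330×316×29 mm slab whose top surface is at z = 426 mm; four square legs, each 36×36 mm in cross-section, run from the floor (z = 0) to the underside of the seat, each flush with a corner of the seat. Four stretchers, 36 mm wide and 20 mm tall, connect adjacent legs with their undersides at z = 316 mm, each running between the inner faces of the legs it joins and aligned with the legs' outer faces on the other axis.

B is a spool: two coaxial disc flanges of radius 88 mm and thickness 9 mm, joined by a core cylinder of radius 17 mm and height 186 mm. The lower flange rests on z = 0 and the three cylinders share a vertical axis.

The spool is on top of the stool, centred.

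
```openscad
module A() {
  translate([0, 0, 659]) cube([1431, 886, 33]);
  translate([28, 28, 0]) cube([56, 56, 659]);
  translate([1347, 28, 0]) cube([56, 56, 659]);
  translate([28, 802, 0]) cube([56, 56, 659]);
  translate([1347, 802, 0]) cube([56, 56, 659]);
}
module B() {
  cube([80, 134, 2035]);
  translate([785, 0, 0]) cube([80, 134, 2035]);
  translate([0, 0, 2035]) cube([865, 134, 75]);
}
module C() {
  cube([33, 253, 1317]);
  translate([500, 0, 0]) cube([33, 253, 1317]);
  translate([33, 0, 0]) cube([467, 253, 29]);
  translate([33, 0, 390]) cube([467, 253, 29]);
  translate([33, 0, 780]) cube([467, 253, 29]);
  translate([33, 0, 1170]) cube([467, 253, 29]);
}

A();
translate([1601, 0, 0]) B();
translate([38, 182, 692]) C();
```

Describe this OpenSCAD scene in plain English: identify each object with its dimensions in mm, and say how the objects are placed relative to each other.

A is a rectangular dining table. The top is 1431×886×33 mm with its upper surface at z = 692 mm. It stands on four 56×56 mm square legs, each inset 28 mm from the nearest pair of top edges, running from the floor to the underside of the top.

B is a rectangular door frame: two vertical jambs of 80×134 mm section, 2035 mm tall, with a clear opening 705 mm wide between their inner faces. A header 75 mm tall and 134 mm deep lies on top of the jambs and spans the full outside width.

C is an open bookshelf. Two side panels, each 33 mm thick, 253 mm deep and 1317 mm tall, stand 533 mm apart (outside-to-outside). Between them sit 4 shelves, each 29 mm thick and 253 mm deep, spanning the full gap between the sides. The bottom shelf rests on the floor (its underside at z = 0) and the clear gap between one shelf's top and the next shelf's underside is 361 mm.

The door frame is on the floor beside the table on its +x side. The bookshelf is on top of the table.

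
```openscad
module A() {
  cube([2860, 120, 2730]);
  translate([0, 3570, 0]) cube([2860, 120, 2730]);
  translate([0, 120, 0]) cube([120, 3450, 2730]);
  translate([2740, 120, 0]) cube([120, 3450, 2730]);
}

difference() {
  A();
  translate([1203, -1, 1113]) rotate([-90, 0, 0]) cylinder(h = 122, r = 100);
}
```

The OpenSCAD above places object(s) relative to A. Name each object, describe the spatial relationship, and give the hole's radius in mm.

A is a house frame. The house frame has a circular hole through its front wall. The hole's radius is 100 mm.

The subtracted cylinder has r = 100 mm.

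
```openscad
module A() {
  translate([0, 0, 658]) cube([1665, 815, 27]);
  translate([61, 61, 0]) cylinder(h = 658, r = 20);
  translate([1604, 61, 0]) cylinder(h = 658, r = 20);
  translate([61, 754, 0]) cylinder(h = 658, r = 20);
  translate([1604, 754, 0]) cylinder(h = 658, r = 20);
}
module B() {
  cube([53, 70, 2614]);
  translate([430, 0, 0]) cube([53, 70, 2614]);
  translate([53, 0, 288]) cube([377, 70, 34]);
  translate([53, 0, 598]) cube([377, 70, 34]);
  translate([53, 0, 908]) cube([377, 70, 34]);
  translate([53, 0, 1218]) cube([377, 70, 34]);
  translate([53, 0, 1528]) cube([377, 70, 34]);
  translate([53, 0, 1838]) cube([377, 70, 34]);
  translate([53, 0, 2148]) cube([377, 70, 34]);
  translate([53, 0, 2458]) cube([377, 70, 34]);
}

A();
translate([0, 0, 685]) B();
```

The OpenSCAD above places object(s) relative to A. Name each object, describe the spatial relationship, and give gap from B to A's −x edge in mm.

A is a table. B is a ladder. The ladder is on top of the table. The gap from the ladder to the table's −x edge is 0 mm.

The ladder's min-x is at 0; the table's min-x is 0; gap = 0 mm.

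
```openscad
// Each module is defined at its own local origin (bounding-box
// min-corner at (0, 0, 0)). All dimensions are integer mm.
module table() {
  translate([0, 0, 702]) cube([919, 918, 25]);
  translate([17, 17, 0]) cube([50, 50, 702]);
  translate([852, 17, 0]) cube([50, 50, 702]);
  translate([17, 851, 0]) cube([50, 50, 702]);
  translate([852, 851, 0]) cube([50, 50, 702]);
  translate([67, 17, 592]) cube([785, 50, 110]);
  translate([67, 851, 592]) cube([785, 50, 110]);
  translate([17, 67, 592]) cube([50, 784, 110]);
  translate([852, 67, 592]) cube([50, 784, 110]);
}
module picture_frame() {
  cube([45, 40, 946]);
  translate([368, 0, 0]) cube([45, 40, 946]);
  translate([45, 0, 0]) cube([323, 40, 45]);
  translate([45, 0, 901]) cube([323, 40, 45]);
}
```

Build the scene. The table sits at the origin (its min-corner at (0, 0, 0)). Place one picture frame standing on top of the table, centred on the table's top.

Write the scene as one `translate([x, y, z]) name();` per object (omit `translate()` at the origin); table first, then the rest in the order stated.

table();
translate([253, 439, 727]) picture_frame();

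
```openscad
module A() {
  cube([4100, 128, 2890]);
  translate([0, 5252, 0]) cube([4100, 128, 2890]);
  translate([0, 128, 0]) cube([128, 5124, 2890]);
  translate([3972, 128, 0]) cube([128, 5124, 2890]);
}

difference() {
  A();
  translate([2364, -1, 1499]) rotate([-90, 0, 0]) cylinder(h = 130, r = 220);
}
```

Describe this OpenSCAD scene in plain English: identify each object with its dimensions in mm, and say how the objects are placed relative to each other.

A is the wall frame of a small rectangular building: four walls, each 2890 mm tall and 128 mm thick, enclosing a footprint 4100 mm (x) by 5380 mm (y) outside-to-outside, with no floor or roof. The front and back walls (the −y and +y sides) span the full width; the two side walls fit between them.

The house frame has a circular hole of radius 220 mm through its front wall, centred at (x = 2364, z = 1499).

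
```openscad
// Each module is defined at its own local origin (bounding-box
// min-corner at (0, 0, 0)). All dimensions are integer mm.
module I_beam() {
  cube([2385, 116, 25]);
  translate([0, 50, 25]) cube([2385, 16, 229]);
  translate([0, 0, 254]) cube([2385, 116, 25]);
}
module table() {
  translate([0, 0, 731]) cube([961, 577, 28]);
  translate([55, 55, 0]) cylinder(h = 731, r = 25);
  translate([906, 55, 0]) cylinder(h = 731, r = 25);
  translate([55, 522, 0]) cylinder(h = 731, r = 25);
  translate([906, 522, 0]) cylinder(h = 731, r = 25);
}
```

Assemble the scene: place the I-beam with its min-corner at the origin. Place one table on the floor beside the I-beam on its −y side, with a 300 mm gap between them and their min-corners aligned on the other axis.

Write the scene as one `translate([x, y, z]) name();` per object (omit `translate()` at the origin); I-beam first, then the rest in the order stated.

I_beam();
translate([0, -877, 0]) table();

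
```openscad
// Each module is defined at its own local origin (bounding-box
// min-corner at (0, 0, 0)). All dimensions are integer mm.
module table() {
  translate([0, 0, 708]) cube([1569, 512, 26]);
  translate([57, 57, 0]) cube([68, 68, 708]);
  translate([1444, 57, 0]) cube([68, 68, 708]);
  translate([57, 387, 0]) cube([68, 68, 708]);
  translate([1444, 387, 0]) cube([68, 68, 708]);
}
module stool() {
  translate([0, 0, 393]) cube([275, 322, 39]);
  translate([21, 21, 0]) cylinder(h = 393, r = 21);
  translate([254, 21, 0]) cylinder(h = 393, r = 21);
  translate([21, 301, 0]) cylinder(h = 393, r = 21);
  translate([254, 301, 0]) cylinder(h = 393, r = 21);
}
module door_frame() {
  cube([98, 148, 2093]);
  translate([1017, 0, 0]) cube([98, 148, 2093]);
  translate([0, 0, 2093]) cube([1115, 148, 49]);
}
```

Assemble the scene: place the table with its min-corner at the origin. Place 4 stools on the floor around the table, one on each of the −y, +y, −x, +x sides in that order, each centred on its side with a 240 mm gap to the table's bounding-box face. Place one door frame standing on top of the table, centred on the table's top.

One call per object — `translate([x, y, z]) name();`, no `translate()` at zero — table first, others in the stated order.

table();
translate([647, -562, 0]) stool();
translate([647, 752, 0]) stool();
translate([-515, 95, 0]) stool();
translate([1809, 95, 0]) stool();
translate([227, 182, 734]) door_frame();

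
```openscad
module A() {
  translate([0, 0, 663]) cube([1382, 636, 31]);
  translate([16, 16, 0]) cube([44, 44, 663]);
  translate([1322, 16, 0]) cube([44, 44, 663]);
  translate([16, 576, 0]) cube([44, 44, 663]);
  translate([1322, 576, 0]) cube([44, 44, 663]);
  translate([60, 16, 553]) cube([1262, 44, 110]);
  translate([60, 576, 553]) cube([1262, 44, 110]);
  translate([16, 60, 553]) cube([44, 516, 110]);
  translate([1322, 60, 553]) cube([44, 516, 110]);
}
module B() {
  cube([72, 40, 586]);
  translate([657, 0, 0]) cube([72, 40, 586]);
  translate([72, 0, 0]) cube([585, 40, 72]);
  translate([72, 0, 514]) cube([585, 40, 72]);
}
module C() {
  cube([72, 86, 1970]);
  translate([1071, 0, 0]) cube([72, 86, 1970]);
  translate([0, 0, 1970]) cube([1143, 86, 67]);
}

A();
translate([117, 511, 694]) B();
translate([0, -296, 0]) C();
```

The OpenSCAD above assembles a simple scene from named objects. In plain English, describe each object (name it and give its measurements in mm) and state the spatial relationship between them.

A is a table: top 1382 mm (x) × 636 mm (y), 31 mm thick, upper face at z = 694 mm, on four 44×44 mm square legs, each inset 16 mm from the nearest pair of top edges, running from z = 0 to the bottom of the top. Four apron rails, 44 mm thick and 110 mm tall, run between adjacent legs with their top edges flush with the underside of the top and their outer faces flush with the legs' outer faces.

B is a picture frame with a 585×442 mm rectangular opening (x by z) and a uniform 72 mm border on every side. Frame depth is 40 mm along y. It is built from two vertical stiles running the full outside height and two horizontal rails spanning the gap between the stiles.

C is a rectangular door frame: two vertical jambs of 72×86 mm section, 1970 mm tall, with a clear opening 999 mm wide between their inner faces. A header 67 mm tall and 86 mm deep lies on top of the jambs and spans the full outside width.

The picture frame is on top of the table. The door frame is on the floor beside the table on its −y side.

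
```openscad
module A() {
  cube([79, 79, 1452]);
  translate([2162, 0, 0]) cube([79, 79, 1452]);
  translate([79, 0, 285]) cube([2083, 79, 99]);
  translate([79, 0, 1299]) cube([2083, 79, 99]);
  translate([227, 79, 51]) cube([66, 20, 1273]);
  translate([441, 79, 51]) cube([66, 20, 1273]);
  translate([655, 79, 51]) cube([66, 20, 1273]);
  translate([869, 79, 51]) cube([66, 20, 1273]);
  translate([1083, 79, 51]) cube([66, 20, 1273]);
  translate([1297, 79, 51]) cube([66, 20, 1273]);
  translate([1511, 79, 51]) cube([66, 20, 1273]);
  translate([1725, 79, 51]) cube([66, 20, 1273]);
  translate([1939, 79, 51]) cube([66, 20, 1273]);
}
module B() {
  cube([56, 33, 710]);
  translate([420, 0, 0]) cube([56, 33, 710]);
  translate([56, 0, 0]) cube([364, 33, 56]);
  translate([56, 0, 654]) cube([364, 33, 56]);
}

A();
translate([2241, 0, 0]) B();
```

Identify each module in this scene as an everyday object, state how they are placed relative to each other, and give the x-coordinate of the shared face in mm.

The fence section's +x face and the picture frame's −x face are both at x = 2241 mm.

A is a fence section. B is a picture frame. The picture frame is against the fence section's +x side, with their −y faces flush. The x-coordinate of the shared face is 2241 mm.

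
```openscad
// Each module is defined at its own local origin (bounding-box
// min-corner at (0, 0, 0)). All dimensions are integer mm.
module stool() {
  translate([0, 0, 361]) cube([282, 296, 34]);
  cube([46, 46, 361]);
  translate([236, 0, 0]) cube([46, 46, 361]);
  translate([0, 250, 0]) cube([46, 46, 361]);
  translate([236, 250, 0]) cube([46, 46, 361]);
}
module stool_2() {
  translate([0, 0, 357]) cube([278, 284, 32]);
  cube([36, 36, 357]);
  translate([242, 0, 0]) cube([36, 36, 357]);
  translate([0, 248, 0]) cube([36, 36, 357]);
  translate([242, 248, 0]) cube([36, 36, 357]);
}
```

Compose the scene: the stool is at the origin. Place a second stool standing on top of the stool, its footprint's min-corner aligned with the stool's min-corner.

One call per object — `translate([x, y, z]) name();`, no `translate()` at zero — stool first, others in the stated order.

stool();
translate([0, 0, 395]) stool_2();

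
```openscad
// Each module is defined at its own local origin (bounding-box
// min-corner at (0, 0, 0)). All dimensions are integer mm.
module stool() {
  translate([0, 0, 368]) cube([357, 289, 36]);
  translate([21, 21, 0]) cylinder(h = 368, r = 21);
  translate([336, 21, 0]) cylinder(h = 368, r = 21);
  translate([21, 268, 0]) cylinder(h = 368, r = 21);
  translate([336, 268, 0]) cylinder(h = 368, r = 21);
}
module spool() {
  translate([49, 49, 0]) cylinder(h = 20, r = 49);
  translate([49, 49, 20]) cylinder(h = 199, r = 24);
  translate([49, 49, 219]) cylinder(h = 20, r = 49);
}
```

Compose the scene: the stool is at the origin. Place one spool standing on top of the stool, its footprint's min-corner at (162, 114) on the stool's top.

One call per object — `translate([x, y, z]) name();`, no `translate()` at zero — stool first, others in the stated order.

stool();
translate([162, 114, 404]) spool();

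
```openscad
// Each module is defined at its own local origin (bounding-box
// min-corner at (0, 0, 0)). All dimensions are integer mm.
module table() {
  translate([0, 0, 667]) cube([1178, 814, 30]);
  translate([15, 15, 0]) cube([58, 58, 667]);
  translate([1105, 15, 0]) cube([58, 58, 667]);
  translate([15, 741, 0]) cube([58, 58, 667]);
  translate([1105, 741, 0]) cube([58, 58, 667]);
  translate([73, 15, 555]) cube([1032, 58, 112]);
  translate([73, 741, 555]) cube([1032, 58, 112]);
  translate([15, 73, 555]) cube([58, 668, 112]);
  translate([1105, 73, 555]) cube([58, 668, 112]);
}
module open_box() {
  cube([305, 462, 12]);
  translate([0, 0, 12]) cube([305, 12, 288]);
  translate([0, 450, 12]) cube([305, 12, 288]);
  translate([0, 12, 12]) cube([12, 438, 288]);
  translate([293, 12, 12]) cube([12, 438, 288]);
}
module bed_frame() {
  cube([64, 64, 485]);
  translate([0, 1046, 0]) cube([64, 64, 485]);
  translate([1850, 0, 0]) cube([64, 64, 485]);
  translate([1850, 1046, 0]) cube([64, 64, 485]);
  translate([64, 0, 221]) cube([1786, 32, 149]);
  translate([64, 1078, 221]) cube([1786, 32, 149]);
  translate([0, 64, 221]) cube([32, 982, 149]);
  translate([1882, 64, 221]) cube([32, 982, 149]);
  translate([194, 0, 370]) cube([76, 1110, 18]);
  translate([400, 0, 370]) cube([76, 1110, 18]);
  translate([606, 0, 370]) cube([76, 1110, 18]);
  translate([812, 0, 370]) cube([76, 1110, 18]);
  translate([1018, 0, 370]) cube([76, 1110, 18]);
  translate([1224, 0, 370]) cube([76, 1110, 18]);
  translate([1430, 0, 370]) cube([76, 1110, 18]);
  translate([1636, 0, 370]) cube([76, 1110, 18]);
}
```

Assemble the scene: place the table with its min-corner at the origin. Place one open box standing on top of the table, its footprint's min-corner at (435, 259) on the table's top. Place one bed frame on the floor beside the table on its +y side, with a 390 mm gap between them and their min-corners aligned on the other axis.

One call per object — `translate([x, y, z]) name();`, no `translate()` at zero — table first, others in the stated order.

table();
translate([435, 259, 697]) open_box();
translate([0, 1204, 0]) bed_frame();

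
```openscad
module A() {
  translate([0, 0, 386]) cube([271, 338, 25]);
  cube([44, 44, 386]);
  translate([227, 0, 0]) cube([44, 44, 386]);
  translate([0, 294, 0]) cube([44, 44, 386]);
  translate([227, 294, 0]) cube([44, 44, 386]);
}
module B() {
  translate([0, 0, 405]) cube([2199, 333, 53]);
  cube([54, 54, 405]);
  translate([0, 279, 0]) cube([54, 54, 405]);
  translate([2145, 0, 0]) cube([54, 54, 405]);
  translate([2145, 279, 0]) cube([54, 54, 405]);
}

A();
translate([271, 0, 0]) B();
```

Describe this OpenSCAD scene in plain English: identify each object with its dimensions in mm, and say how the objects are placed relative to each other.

A is a four-legged stool. The seat is a 271×338×25 mm slab whose top surface is at z = 411 mm; four square legs, each 44×44 mm in cross-section, run from the floor (z = 0) to the underside of the seat, each flush with a corner of the seat.

B is a bench: a 2199×333 mm seat slab, 53 mm thick, top at z = 458 mm, on four 54×54 mm square legs flush with the seat corners and standing on z = 0.

The bench is against the stool's +x side, with their −y faces flush.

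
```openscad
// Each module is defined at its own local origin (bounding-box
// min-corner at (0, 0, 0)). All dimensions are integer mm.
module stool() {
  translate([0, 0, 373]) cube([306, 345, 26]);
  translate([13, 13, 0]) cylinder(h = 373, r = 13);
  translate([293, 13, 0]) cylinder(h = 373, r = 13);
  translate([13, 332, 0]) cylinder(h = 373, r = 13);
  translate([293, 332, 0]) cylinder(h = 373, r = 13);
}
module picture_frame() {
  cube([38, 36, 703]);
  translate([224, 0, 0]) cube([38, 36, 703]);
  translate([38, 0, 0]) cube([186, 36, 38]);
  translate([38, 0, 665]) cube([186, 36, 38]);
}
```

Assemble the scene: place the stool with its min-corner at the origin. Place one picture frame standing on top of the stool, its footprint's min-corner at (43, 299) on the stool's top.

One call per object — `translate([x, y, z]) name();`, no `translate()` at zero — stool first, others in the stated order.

stool();
translate([43, 299, 399]) picture_frame();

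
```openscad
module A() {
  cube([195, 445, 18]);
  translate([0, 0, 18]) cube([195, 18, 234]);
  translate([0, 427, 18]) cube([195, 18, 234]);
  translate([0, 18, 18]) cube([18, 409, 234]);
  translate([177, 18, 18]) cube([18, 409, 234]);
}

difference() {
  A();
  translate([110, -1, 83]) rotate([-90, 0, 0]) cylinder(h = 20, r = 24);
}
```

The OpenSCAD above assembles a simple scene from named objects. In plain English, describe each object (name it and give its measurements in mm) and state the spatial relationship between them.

A is an open-topped rectangular box: outside dimensions 195×445×252 mm, with a uniform wall and base thickness of 18 mm. The base is a full 195×445 slab on the floor; four walls sit on top of the base. The front and back walls (the −y and +y sides) span the full width; the two side walls fit between them.

The open box has a circular hole of radius 24 mm through its front wall, centred at (x = 110, z = 83).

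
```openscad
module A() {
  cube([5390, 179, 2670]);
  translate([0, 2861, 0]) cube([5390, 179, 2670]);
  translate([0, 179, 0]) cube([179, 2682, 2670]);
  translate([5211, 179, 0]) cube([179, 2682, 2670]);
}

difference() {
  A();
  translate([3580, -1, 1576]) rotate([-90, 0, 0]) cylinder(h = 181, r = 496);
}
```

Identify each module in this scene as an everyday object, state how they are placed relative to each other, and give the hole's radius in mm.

A is a house frame. The house frame has a circular hole through its front wall. The hole's radius is 496 mm.

The subtracted cylinder has r = 496 mm.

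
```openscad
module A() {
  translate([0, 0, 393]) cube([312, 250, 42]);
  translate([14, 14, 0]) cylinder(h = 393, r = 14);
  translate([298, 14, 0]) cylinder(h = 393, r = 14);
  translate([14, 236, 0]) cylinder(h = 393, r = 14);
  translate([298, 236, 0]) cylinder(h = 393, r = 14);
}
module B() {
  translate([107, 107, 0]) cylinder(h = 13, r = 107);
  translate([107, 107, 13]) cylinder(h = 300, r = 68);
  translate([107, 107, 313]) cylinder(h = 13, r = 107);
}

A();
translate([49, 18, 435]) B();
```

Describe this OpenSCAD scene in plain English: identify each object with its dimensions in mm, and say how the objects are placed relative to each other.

A is a simple wooden stool: a rectangular seat 312 mm (x) by 250 mm (y), 42 mm thick, top face at z = 435 mm, on four round legs, each 28 mm in diameter. The legs rest on z = 0, each leg's axis is inset half a diameter from the nearest pair of seat edges (so the leg's bounding box is flush with the corner).

B is a spool: two coaxial disc flanges of radius 107 mm and thickness 13 mm, joined by a core cylinder of radius 68 mm and height 300 mm. The lower flange rests on z = 0 and the three cylinders share a vertical axis.

The spool is on top of the stool, centred.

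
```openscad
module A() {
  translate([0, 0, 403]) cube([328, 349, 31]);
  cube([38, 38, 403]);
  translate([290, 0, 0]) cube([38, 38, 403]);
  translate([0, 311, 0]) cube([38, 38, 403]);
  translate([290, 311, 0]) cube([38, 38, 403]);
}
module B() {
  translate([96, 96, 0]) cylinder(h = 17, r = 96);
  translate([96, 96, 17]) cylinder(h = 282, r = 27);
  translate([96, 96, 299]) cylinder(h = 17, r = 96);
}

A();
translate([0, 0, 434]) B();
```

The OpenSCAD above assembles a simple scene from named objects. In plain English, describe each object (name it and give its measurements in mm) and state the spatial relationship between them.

A is a simple wooden stool: a rectangular seat 328 mm (x) by 349 mm (y), 31 mm thick, top face at z = 434 mm, on four square legs, each 38×38 mm in cross-section. The legs rest on z = 0, each flush with a corner of the seat.

B is a spool: two coaxial disc flanges of radius 96 mm and thickness 17 mm, joined by a core cylinder of radius 27 mm and height 282 mm. The lower flange rests on z = 0 and the three cylinders share a vertical axis.

The spool is on top of the stool.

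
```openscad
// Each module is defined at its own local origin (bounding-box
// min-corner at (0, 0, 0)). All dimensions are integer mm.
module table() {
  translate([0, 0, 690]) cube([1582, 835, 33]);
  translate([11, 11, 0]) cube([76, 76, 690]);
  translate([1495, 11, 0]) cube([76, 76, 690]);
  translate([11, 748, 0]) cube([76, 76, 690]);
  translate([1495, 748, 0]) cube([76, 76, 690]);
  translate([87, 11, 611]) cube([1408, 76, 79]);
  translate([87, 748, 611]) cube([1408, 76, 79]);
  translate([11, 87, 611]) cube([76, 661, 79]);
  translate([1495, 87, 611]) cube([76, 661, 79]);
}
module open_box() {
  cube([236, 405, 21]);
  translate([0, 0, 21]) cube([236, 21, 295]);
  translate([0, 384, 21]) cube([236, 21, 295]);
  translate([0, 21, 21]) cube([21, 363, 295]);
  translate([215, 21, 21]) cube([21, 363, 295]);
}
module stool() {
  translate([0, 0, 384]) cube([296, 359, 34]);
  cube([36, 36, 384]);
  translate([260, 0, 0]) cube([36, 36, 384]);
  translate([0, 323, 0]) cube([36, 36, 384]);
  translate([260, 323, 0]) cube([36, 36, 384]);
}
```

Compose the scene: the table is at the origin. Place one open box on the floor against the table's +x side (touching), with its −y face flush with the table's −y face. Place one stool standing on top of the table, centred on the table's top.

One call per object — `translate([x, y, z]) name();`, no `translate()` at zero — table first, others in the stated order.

table();
translate([1582, 0, 0]) open_box();
translate([643, 238, 723]) stool();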